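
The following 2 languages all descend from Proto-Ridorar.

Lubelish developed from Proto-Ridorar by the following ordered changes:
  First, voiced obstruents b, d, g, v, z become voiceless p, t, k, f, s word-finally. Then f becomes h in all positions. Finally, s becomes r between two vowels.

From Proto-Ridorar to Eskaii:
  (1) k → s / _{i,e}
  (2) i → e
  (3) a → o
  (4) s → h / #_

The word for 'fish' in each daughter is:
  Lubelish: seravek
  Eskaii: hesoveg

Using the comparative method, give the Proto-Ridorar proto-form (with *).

Position 1: Lubelish has s, Eskaii has h. Taking the neighbouring segments as reconstructed: Lubelish s can only go back to *s; Eskaii h could go back to *k or *s or *h — the one source consistent with every daughter is *s.
Position 3: Lubelish has r, Eskaii has s. Taking the neighbouring segments as reconstructed: Lubelish r could go back to *s or *r; Eskaii s can only go back to *s — the one source consistent with every daughter is *s.
Continuing position by position gives *sesaveg; check it forward:
Lubelish: start from *sesaveg.
  rule 1 (final devoicing): sesaveg → sesavek
  rule 2: no change — sesavek
  rule 3 (rhotacism): sesavek → seravek
  ⇒ Lubelish seravek
Eskaii: start from *sesaveg.
  rule 1: no change — sesaveg
  rule 2: no change — sesaveg
  rule 3 (vowel merger): sesaveg → sesoveg
  rule 4 (debuccalisation): sesoveg → hesoveg
  ⇒ Eskaii hesoveg
*sesaveg is the unique common source.

*sesaveg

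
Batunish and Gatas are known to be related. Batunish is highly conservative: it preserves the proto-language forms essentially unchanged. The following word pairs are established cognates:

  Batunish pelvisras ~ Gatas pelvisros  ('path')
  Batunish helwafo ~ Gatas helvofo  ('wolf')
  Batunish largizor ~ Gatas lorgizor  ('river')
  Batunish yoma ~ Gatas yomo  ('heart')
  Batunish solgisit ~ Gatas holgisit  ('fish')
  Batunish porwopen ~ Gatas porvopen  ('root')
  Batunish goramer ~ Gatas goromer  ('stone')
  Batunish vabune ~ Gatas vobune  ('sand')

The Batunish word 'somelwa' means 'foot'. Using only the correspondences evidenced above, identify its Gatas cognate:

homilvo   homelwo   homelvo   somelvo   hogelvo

solgisit ~ holgisit — Batunish s corresponds to Gatas h word-initially before a back vowel.
helwafo ~ helvofo — Batunish w corresponds to Gatas v after a consonant, before a back vowel.
yoma ~ yomo — Batunish a corresponds to Gatas o word-finally.
Applying these to Batunish 'somelwa':
  somelwa → homelwa   (s→h word-initially before a back vowel)
  homelwa → homelva   (w→v after a consonant, before a back vowel)
  homelva → homelvo   (a→o word-finally)
So the Gatas cognate is 'homelvo'.

homelvo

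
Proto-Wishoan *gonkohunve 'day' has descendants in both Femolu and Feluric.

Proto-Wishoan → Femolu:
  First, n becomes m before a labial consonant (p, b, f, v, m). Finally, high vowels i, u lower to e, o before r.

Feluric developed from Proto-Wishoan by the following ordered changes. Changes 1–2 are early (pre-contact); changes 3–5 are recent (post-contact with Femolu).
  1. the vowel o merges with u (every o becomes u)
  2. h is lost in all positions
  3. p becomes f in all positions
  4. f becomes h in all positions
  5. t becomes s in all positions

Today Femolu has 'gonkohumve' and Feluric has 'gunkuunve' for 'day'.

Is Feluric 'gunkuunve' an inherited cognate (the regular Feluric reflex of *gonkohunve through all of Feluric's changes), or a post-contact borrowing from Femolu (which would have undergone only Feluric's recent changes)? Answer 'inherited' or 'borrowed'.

inherited

If inherited, *gonkohunve would pass through all of Feluric's changes:
Feluric: *gonkohunve
  gonkohunve → gunkuhunve   [vowel merger]
  gunkuhunve → gunkuunve   [h-loss]
  gunkuunve (rule 3 does not apply)
  gunkuunve (rule 4 does not apply)
  gunkuunve (rule 5 does not apply)
  giving Feluric gunkuunve.
If borrowed from Femolu 'gonkohumve' after the early changes, it would undergo only the recent ones:
  rule 3 (unconditioned shift): no change (gonkohumve)
  rule 4 (unconditioned shift): no change (gonkohumve)
  rule 5 (unconditioned shift): no change (gonkohumve)
  ⇒ as a loan: gonkohumve
Feluric 'gunkuunve' matches the inherited outcome exactly, so it is an inherited cognate, not a loan.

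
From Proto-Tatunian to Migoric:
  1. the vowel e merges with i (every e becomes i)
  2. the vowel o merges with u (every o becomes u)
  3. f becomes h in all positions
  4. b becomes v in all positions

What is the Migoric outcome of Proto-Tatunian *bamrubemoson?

Migoric: start from *bamrubemoson.
  rule 1 (vowel merger): bamrubemoson → bamrubimoson
  rule 2 (vowel merger): bamrubimoson → bamrubimusun
  rule 3: no change — bamrubimusun
  rule 4 (unconditioned shift): bamrubimusun → vamruvimusun
  ⇒ Migoric vamruvimusun

vamruvimusun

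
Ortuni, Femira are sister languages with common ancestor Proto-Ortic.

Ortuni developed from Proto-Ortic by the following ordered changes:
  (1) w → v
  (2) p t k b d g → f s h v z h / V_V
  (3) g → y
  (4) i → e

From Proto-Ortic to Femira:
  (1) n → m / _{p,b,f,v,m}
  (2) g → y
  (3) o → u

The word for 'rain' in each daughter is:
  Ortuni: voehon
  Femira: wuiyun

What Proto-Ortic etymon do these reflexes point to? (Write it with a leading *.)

Position 2: Ortuni has o, Femira has u. Ortuni preserves o here (none of its changes turn any other segment into o), so the proto-segment is *o.
Position 1: Ortuni has v, Femira has w. Femira preserves w here (none of its changes turn any other segment into w), so the proto-segment is *w.
Position 4: Ortuni has h, Femira has y. Taking the neighbouring segments as reconstructed: Ortuni h could go back to *k or *g or *h; Femira y could go back to *g or *y — the one source consistent with every daughter is *g.
This points to *woigon. Verify forward in each daughter:
Ortuni: start from *woigon.
  rule 1 (unconditioned shift): woigon → voigon
  rule 2 (intervocalic lenition): voigon → voihon
  rule 3: no change — voihon
  rule 4 (vowel merger): voihon → voehon
  ⇒ Ortuni voehon
Femira: start from *woigon.
  rule 1: no change — woigon
  rule 2 (unconditioned shift): woigon → woiyon
  rule 3 (vowel merger): woiyon → wuiyun
  ⇒ Femira wuiyun
*woigon is the unique common source.

*woigon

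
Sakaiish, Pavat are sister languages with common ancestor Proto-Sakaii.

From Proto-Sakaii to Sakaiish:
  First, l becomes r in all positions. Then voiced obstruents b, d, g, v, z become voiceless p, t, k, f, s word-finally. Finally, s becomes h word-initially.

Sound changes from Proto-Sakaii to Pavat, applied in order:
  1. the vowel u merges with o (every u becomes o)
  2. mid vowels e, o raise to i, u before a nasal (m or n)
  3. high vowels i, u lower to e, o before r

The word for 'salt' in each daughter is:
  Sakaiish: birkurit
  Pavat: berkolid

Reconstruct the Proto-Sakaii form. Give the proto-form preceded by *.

Position 6: Sakaiish has r, Pavat has l. Pavat preserves l here (none of its changes turn any other segment into l), so the proto-segment is *l.
Position 2: Sakaiish has i, Pavat has e. Sakaiish preserves i here (none of its changes turn any other segment into i), so the proto-segment is *i.
Position 8: Sakaiish has t, Pavat has d. Pavat preserves d here (none of its changes turn any other segment into d), so the proto-segment is *d.
This points to *birkulid. Verify forward in each daughter:
Sakaiish: *birkulid
  birkulid → birkurid   [unconditioned shift]
  birkurid → birkurit   [final devoicing]
  birkurit (rule 3 does not apply)
  giving Sakaiish birkurit.
Pavat: *birkulid
  birkulid → birkolid   [vowel merger]
  birkolid (rule 2 does not apply)
  birkolid → berkolid   [pre-rhotic lowering]
  giving Pavat berkolid.
Only *birkulid yields all of Sakaiish birkurit, Pavat berkolid.

*birkulid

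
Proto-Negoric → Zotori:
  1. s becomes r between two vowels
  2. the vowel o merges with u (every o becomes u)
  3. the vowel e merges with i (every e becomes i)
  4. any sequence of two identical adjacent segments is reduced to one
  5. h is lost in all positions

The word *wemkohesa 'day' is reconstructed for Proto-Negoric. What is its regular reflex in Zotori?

Zotori: *wemkohesa
  wemkohesa → wemkohera   [rhotacism]
  wemkohera → wemkuhera   [vowel merger]
  wemkuhera → wimkuhira   [vowel merger]
  wimkuhira (rule 4 does not apply)
  wimkuhira → wimkuira   [h-loss]
  giving Zotori wimkuira.

wimkuira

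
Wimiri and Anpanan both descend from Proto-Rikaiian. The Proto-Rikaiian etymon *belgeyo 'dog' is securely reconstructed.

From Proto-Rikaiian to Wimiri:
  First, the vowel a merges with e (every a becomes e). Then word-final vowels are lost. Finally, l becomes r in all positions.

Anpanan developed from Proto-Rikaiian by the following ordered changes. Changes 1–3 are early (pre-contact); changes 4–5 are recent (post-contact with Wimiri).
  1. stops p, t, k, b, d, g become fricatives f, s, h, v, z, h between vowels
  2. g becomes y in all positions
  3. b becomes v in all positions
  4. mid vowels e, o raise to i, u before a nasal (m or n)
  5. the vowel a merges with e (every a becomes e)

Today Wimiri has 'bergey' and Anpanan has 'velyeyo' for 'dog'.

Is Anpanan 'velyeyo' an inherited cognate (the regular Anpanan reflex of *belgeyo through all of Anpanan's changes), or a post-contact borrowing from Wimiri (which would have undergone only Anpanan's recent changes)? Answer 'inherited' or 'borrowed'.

If inherited, *belgeyo would pass through all of Anpanan's changes:
Anpanan: start from *belgeyo.
  rule 1: no change — belgeyo
  rule 2 (unconditioned shift): belgeyo → belyeyo
  rule 3 (unconditioned shift): belyeyo → velyeyo
  rule 4: no change — velyeyo
  rule 5: no change — velyeyo
  ⇒ Anpanan velyeyo
If borrowed from Wimiri 'bergey' after the early changes, it would undergo only the recent ones:
  rule 4 (pre-nasal raising): no change (bergey)
  rule 5 (vowel merger): no change (bergey)
  ⇒ as a loan: bergey
Anpanan 'velyeyo' matches the inherited outcome exactly, so it is an inherited cognate, not a loan.

inherited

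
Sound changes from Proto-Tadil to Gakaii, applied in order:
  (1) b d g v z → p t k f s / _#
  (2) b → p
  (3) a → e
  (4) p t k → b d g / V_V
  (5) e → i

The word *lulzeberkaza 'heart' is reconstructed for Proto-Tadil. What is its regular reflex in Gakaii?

Gakaii: *lulzeberkaza
  lulzeberkaza (rule 1 does not apply)
  lulzeberkaza → lulzeperkaza   [unconditioned shift]
  lulzeperkaza → lulzeperkeze   [vowel merger]
  lulzeperkeze → lulzeberkeze   [intervocalic voicing]
  lulzeberkeze → lulzibirkizi   [vowel merger]
  giving Gakaii lulzibirkizi.

lulzibirkizi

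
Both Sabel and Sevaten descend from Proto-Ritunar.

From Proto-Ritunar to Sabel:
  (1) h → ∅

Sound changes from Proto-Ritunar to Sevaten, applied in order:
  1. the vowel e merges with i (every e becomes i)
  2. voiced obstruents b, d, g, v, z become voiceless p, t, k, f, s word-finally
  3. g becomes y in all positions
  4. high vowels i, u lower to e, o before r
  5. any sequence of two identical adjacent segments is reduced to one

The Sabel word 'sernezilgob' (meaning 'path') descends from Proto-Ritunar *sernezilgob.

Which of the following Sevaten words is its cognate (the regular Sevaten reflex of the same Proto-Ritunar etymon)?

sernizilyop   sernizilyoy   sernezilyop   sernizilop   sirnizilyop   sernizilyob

sernizilyop

Sevaten: start from *sernezilgob.
  rule 1 (vowel merger): sernezilgob → sirnizilgob
  rule 2 (final devoicing): sirnizilgob → sirnizilgop
  rule 3 (unconditioned shift): sirnizilgop → sirnizilyop
  rule 4 (pre-rhotic lowering): sirnizilyop → sernizilyop
  rule 5: no change — sernizilyop
  ⇒ Sevaten sernizilyop
Among the options, 'sernizilyop' alone shows every Sevaten change applied in order.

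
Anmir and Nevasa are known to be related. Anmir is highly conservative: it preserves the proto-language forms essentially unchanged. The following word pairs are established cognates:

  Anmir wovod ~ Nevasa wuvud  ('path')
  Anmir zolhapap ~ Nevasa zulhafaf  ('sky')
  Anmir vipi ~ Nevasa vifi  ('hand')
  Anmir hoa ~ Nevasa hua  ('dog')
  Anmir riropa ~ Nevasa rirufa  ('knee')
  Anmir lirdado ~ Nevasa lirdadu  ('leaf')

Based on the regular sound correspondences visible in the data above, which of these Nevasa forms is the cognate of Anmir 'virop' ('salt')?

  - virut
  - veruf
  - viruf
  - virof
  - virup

viruf

riropa ~ rirufa — Anmir o corresponds to Nevasa u after a consonant, before a labial obstruent.
zolhapap ~ zulhafaf — Anmir p corresponds to Nevasa f word-finally.
Applying these to Anmir 'virop':
  virop → virup   (o→u after a consonant, before a labial obstruent)
  virup → viruf   (p→f word-finally)
So the Nevasa cognate is 'viruf'.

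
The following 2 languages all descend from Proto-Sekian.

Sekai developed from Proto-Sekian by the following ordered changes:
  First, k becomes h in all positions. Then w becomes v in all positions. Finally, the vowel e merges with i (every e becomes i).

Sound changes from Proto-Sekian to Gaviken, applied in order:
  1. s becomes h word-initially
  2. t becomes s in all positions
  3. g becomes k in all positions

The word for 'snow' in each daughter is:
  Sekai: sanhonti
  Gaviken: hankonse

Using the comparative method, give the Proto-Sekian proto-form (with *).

Position 7: Sekai has t, Gaviken has s. Sekai preserves t here (none of its changes turn any other segment into t), so the proto-segment is *t.
Position 8: Sekai has i, Gaviken has e. Gaviken preserves e here (none of its changes turn any other segment into e), so the proto-segment is *e.
Continuing position by position gives *sankonte; check it forward:
Sekai: *sankonte
  sankonte → sanhonte   [unconditioned shift]
  sanhonte (rule 2 does not apply)
  sanhonte → sanhonti   [vowel merger]
  giving Sekai sanhonti.
Gaviken: *sankonte
  sankonte → hankonte   [debuccalisation]
  hankonte → hankonse   [unconditioned shift]
  hankonse (rule 3 does not apply)
  giving Gaviken hankonse.
Only *sankonte yields all of Sekai sanhonti, Gaviken hankonse.

*sankonte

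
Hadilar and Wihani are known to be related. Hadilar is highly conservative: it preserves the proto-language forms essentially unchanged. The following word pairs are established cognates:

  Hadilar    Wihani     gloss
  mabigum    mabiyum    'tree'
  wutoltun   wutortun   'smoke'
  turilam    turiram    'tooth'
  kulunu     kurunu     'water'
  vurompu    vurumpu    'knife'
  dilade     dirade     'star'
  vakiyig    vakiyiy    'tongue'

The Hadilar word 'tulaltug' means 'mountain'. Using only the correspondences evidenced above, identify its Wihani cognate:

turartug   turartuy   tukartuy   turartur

turilam ~ turiram, dilade ~ dirade — Hadilar l corresponds to Wihani r between vowels (before a back vowel).
wutoltun ~ wutortun — Hadilar l corresponds to Wihani r after a vowel, before a consonant other than r, m, n, p, b, f, v.
vakiyig ~ vakiyiy — Hadilar g corresponds to Wihani y word-finally.
Applying these to Hadilar 'tulaltug':
  tulaltug → turaltug   (l→r between vowels (before a back vowel))
  turaltug → turartug   (l→r after a vowel, before a consonant other than r, m, n, p, b, f, v)
  turartug → turartuy   (g→y word-finally)
So the Wihani cognate is 'turartuy'.

turartuy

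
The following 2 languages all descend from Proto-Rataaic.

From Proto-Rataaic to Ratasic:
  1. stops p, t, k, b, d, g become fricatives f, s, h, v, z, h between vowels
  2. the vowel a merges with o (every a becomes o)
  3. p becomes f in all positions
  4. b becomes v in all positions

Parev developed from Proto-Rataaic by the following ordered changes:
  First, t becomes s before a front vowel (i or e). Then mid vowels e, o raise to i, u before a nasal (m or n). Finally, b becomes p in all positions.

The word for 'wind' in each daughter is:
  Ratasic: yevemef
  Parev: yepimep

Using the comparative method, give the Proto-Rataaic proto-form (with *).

*yebemep

Position 7: Ratasic has f, Parev has p. Taking the neighbouring segments as reconstructed: Ratasic f could go back to *p or *f; Parev p could go back to *p or *b — the one source consistent with every daughter is *p.
Position 4: Ratasic has e, Parev has i. Ratasic preserves e here (none of its changes turn any other segment into e), so the proto-segment is *e.
Position 3: Ratasic has v, Parev has p. Taking the neighbouring segments as reconstructed: Ratasic v could go back to *b or *v; Parev p could go back to *p or *b — the one source consistent with every daughter is *b.
This points to *yebemep. Verify forward in each daughter:
Ratasic: *yebemep > yevemep > yevemef  (by intervocalic lenition, unconditioned shift)
Parev: *yebemep
  yebemep (rule 1 does not apply)
  yebemep → yebimep   [pre-nasal raising]
  yebimep → yepimep   [unconditioned shift]
  giving Parev yepimep.
*yebemep is the unique common source.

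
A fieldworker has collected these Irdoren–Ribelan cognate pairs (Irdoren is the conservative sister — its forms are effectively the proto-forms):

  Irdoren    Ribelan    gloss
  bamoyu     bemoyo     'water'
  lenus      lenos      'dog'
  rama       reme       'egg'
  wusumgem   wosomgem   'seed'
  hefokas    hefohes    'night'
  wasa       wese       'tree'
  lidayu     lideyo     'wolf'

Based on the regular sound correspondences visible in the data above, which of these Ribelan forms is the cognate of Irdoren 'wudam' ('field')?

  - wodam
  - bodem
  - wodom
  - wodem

lenus ~ lenos, wusumgem ~ wosomgem — Irdoren u corresponds to Ribelan o after a consonant, before a consonant other than r, m, n, p, b, f, v.
bamoyu ~ bemoyo, rama ~ reme — Irdoren a corresponds to Ribelan e after a consonant, before a nasal.
Applying these to Irdoren 'wudam':
  wudam → wodam   (u→o after a consonant, before a consonant other than r, m, n, p, b, f, v)
  wodam → wodem   (a→e after a consonant, before a nasal)
So the Ribelan cognate is 'wodem'.

wodem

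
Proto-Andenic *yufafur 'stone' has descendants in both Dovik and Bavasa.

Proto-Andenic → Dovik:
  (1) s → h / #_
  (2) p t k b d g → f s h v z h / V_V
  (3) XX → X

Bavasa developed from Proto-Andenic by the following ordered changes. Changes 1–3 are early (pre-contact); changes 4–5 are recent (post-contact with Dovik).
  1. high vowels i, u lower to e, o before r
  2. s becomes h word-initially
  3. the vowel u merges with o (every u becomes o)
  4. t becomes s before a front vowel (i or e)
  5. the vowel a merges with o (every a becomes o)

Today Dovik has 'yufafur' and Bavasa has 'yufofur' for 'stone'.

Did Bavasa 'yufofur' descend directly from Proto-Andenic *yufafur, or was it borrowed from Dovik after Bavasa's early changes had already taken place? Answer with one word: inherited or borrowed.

borrowed

If inherited, *yufafur would pass through all of Bavasa's changes:
Bavasa: *yufafur
  yufafur → yufafor   [pre-rhotic lowering]
  yufafor (rule 2 does not apply)
  yufafor → yofafor   [vowel merger]
  yofafor (rule 4 does not apply)
  yofafor → yofofor   [vowel merger]
  giving Bavasa yofofor.
If borrowed from Dovik 'yufafur' after the early changes, it would undergo only the recent ones:
  rule 4 (palatalisation): no change (yufafur)
  rule 5 (vowel merger): yufafur → yufofur
  ⇒ as a loan: yufofur
Bavasa 'yufofur' matches the loan outcome 'yufofur', not the inherited 'yofofor' — it skipped the early Bavasa changes, so it was borrowed from Dovik.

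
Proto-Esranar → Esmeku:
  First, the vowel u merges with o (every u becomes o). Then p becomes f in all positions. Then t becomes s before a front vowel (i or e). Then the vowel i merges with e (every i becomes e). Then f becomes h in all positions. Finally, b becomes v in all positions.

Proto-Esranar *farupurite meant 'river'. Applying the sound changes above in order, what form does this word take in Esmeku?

Esmeku: *farupurite > faroporite > faroforite > faroforise > faroforese > harohorese  (by vowel merger, unconditioned shift, palatalisation, vowel merger, unconditioned shift)

harohorese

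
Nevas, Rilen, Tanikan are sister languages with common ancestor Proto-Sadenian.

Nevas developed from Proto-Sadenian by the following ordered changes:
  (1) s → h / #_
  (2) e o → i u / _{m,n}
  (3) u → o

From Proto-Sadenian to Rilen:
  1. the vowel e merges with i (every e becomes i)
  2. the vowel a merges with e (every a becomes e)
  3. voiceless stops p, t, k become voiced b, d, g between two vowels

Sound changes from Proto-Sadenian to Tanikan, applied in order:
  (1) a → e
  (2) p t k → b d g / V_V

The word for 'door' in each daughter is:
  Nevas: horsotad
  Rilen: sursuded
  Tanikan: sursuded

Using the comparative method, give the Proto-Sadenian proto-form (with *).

*sursutad

Position 2: Nevas has o, Rilen has u, Tanikan has u. Rilen preserves u here (none of its changes turn any other segment into u), so the proto-segment is *u.
Position 7: Nevas has a, Rilen has e, Tanikan has e. Nevas preserves a here (none of its changes turn any other segment into a), so the proto-segment is *a.
This points to *sursutad. Verify forward in each daughter:
Nevas: *sursutad > hursutad > horsotad  (by debuccalisation, vowel merger)
Rilen: *sursutad > sursuted > sursuded  (by vowel merger, intervocalic voicing)
Tanikan: *sursutad
  sursutad → sursuted   [vowel merger]
  sursuted → sursuded   [intervocalic voicing]
  giving Tanikan sursuded.
Only *sursutad yields all of Nevas horsotad, Rilen sursuded, Tanikan sursuded.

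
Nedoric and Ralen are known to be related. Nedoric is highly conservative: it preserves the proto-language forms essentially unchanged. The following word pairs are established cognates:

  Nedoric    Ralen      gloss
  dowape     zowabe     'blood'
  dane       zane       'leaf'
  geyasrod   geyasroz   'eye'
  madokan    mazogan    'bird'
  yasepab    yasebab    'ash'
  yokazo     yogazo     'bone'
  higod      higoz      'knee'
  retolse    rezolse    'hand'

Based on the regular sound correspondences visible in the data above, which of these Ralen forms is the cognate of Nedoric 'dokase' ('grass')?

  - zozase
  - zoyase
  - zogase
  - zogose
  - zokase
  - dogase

dowape ~ zowabe — Nedoric d corresponds to Ralen z word-initially before a back vowel.
madokan ~ mazogan, yokazo ~ yogazo — Nedoric k corresponds to Ralen g between vowels (before a back vowel).
Applying these to Nedoric 'dokase':
  dokase → zokase   (d→z word-initially before a back vowel)
  zokase → zogase   (k→g between vowels (before a back vowel))
So the Ralen cognate is 'zogase'.

zogase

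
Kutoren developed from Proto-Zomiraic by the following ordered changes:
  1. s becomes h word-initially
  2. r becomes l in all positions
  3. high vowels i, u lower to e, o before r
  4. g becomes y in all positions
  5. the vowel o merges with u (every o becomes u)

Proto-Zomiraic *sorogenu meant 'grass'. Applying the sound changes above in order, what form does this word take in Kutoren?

huluyenu

Kutoren: start from *sorogenu.
  rule 1 (debuccalisation): sorogenu → horogenu
  rule 2 (unconditioned shift): horogenu → hologenu
  rule 3: no change — hologenu
  rule 4 (unconditioned shift): hologenu → holoyenu
  rule 5 (vowel merger): holoyenu → huluyenu
  ⇒ Kutoren huluyenu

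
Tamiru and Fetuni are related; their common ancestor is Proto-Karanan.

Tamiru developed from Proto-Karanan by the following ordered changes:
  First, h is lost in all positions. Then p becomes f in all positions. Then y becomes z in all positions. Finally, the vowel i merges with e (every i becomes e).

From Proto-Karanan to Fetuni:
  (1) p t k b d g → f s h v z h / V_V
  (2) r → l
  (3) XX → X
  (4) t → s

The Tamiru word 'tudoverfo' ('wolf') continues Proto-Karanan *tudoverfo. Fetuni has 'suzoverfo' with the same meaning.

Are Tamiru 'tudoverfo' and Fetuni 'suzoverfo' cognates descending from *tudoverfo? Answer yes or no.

Derive the expected Fetuni reflex of *tudoverfo:
Fetuni: *tudoverfo > tuzoverfo > tuzovelfo > suzovelfo  (by intervocalic lenition, unconditioned shift, unconditioned shift)
The regular Fetuni reflex would be 'suzovelfo', but the attested form is 'suzoverfo'. The correspondence is irregular, so they are not cognates (the Fetuni form has a different source).

no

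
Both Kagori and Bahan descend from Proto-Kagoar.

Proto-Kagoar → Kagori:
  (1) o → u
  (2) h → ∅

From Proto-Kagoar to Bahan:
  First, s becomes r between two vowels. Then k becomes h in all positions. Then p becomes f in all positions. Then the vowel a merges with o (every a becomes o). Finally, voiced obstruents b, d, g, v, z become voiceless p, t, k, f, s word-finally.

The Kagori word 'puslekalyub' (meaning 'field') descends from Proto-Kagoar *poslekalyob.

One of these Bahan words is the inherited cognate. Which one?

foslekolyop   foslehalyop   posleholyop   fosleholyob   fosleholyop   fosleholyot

Bahan: start from *poslekalyob.
  rule 1: no change — poslekalyob
  rule 2 (unconditioned shift): poslekalyob → poslehalyob
  rule 3 (unconditioned shift): poslehalyob → foslehalyob
  rule 4 (vowel merger): foslehalyob → fosleholyob
  rule 5 (final devoicing): fosleholyob → fosleholyop
  ⇒ Bahan fosleholyop

fosleholyop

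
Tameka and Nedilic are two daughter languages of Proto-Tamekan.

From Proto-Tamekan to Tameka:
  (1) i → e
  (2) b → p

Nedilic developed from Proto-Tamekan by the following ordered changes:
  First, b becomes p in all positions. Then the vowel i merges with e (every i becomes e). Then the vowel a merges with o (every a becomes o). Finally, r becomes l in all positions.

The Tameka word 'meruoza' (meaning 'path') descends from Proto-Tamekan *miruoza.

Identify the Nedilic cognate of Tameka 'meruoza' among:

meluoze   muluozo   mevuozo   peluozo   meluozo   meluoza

meluozo

Nedilic: *miruoza
  miruoza (rule 1 does not apply)
  miruoza → meruoza   [vowel merger]
  meruoza → meruozo   [vowel merger]
  meruozo → meluozo   [unconditioned shift]
  giving Nedilic meluozo.
Only 'meluozo' matches the regular Nedilic development of *miruoza.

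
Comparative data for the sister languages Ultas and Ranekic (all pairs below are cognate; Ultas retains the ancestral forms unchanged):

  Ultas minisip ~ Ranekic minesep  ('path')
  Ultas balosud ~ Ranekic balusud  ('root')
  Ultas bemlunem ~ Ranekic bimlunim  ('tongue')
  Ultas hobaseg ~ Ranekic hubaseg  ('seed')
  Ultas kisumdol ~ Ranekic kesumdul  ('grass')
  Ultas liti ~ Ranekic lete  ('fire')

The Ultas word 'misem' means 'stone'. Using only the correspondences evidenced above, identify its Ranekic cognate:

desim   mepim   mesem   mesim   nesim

minisip ~ minesep, kisumdol ~ kesumdul — Ultas i corresponds to Ranekic e after a consonant, before a consonant other than r, m, n, p, b, f, v.
bemlunem ~ bimlunim — Ultas e corresponds to Ranekic i after a consonant, before a nasal.
Applying these to Ultas 'misem':
  misem → mesem   (i→e after a consonant, before a consonant other than r, m, n, p, b, f, v)
  mesem → mesim   (e→i after a consonant, before a nasal)
So the Ranekic cognate is 'mesim'.

mesim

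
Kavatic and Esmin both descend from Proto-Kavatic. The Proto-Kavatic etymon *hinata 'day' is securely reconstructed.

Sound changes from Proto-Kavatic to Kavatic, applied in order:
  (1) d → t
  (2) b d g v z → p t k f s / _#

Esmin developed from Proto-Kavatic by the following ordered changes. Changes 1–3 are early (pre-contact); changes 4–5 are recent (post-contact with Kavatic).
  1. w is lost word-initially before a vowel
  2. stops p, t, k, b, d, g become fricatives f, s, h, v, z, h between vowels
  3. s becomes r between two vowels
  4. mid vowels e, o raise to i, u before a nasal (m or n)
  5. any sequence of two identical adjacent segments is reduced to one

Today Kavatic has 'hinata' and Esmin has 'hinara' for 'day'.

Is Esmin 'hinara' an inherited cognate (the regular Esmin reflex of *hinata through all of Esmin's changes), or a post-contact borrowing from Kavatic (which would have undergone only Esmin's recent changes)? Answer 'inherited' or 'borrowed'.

inherited

If inherited, *hinata would pass through all of Esmin's changes:
Esmin: *hinata
  hinata (rule 1 does not apply)
  hinata → hinasa   [intervocalic lenition]
  hinasa → hinara   [rhotacism]
  hinara (rule 4 does not apply)
  hinara (rule 5 does not apply)
  giving Esmin hinara.
If borrowed from Kavatic 'hinata' after the early changes, it would undergo only the recent ones:
  rule 4 (pre-nasal raising): no change (hinata)
  rule 5 (degemination): no change (hinata)
  ⇒ as a loan: hinata
Esmin 'hinara' matches the inherited outcome exactly, so it is an inherited cognate, not a loan.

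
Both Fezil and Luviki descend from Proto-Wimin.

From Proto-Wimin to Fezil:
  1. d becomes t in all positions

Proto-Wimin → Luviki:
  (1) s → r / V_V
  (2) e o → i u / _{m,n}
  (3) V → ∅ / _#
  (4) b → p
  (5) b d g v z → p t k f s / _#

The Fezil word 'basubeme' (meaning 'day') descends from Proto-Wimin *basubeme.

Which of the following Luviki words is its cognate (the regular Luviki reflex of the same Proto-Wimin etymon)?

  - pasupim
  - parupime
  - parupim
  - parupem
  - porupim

Luviki: *basubeme
  basubeme → barubeme   [rhotacism]
  barubeme → barubime   [pre-nasal raising]
  barubime → barubim   [apocope]
  barubim → parupim   [unconditioned shift]
  parupim (rule 5 does not apply)
  giving Luviki parupim.
The other candidates each miss or misapply at least one Luviki change.

parupim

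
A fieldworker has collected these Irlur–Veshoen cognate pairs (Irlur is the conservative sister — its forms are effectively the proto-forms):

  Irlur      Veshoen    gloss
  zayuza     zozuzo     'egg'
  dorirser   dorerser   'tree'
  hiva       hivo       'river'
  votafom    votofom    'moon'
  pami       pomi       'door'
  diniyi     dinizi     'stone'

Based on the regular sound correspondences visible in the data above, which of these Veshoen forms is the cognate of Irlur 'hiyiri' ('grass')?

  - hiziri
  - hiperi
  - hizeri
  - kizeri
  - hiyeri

hizeri

diniyi ~ dinizi — Irlur y corresponds to Veshoen z between vowels (before a front vowel).
dorirser ~ dorerser — Irlur i corresponds to Veshoen e after a consonant, before r.
Applying these to Irlur 'hiyiri':
  hiyiri → hiziri   (y→z between vowels (before a front vowel))
  hiziri → hizeri   (i→e after a consonant, before r)
So the Veshoen cognate is 'hizeri'.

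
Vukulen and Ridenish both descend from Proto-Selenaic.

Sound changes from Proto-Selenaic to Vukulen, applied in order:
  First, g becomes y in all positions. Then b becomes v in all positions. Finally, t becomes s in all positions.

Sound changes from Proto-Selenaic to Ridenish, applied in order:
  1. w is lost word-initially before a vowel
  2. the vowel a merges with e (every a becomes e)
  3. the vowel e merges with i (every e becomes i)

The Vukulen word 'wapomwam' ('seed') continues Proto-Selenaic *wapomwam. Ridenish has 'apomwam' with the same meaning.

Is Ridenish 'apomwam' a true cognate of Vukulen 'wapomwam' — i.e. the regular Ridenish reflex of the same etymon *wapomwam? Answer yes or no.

no

Derive the expected Ridenish reflex of *wapomwam:
Ridenish: start from *wapomwam.
  rule 1 (glide loss): wapomwam → apomwam
  rule 2 (vowel merger): apomwam → epomwem
  rule 3 (vowel merger): epomwem → ipomwim
  ⇒ Ridenish ipomwim
The regular Ridenish reflex would be 'ipomwim', but the attested form is 'apomwam'. The correspondence is irregular, so they are not cognates (the Ridenish form has a different source).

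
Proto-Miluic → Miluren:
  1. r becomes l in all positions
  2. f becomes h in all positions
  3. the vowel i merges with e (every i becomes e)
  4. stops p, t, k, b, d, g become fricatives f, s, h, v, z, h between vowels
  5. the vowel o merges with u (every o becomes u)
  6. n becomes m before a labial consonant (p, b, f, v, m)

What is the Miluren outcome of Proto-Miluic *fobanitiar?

Miluren: start from *fobanitiar.
  rule 1 (unconditioned shift): fobanitiar → fobanitial
  rule 2 (unconditioned shift): fobanitial → hobanitial
  rule 3 (vowel merger): hobanitial → hobaneteal
  rule 4 (intervocalic lenition): hobaneteal → hovaneseal
  rule 5 (vowel merger): hovaneseal → huvaneseal
  rule 6: no change — huvaneseal
  ⇒ Miluren huvaneseal

huvaneseal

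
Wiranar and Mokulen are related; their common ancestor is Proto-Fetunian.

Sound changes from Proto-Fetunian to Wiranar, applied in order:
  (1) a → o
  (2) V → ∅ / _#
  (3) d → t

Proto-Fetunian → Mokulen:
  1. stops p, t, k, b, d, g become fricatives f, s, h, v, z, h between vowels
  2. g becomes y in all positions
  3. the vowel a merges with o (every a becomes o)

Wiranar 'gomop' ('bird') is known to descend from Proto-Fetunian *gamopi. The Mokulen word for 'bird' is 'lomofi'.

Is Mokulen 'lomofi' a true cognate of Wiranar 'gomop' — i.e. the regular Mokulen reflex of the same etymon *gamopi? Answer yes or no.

Derive the expected Mokulen reflex of *gamopi:
Mokulen: start from *gamopi.
  rule 1 (intervocalic lenition): gamopi → gamofi
  rule 2 (unconditioned shift): gamofi → yamofi
  rule 3 (vowel merger): yamofi → yomofi
  ⇒ Mokulen yomofi
The regular Mokulen reflex would be 'yomofi', but the attested form is 'lomofi'. The correspondence is irregular, so they are not cognates (the Mokulen form has a different source).

no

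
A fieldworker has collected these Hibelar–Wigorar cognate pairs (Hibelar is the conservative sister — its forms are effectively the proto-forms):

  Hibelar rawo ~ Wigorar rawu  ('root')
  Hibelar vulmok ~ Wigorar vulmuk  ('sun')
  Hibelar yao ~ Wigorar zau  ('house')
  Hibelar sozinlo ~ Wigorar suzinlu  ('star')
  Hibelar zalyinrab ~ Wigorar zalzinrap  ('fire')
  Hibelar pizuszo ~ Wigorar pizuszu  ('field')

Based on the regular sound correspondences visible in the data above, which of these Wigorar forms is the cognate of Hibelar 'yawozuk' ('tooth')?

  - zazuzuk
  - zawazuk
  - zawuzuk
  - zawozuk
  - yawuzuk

yao ~ zau — Hibelar y corresponds to Wigorar z word-initially before a back vowel.
vulmok ~ vulmuk, sozinlo ~ suzinlu — Hibelar o corresponds to Wigorar u after a consonant, before a consonant other than r, m, n, p, b, f, v.
Applying these to Hibelar 'yawozuk':
  yawozuk → zawozuk   (y→z word-initially before a back vowel)
  zawozuk → zawuzuk   (o→u after a consonant, before a consonant other than r, m, n, p, b, f, v)
So the Wigorar cognate is 'zawuzuk'.

zawuzuk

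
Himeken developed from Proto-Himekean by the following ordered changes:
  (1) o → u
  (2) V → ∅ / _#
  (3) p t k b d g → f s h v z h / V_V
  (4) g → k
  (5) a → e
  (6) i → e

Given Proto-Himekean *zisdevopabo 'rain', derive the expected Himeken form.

zesdevufeb

Himeken: start from *zisdevopabo.
  rule 1 (vowel merger): zisdevopabo → zisdevupabu
  rule 2 (apocope): zisdevupabu → zisdevupab
  rule 3 (intervocalic lenition): zisdevupab → zisdevufab
  rule 4: no change — zisdevufab
  rule 5 (vowel merger): zisdevufab → zisdevufeb
  rule 6 (vowel merger): zisdevufeb → zesdevufeb
  ⇒ Himeken zesdevufeb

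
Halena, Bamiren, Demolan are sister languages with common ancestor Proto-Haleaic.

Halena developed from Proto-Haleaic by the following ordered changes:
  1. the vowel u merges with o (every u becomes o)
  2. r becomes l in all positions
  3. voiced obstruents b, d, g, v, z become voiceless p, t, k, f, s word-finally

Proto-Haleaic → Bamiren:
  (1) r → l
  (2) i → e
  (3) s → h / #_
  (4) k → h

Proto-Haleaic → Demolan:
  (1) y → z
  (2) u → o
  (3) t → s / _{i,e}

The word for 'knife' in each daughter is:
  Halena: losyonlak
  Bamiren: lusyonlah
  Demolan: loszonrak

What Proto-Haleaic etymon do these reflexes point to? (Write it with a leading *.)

*lusyonrak

Position 7: Halena has l, Bamiren has l, Demolan has r. Demolan preserves r here (none of its changes turn any other segment into r), so the proto-segment is *r.
Position 9: Halena has k, Bamiren has h, Demolan has k. Demolan preserves k here (none of its changes turn any other segment into k), so the proto-segment is *k.
Continuing position by position gives *lusyonrak; check it forward:
Halena: *lusyonrak
  lusyonrak → losyonrak   [vowel merger]
  losyonrak → losyonlak   [unconditioned shift]
  losyonlak (rule 3 does not apply)
  giving Halena losyonlak.
Bamiren: *lusyonrak > lusyonlak > lusyonlah  (by unconditioned shift, unconditioned shift)
Demolan: *lusyonrak
  lusyonrak → luszonrak   [unconditioned shift]
  luszonrak → loszonrak   [vowel merger]
  loszonrak (rule 3 does not apply)
  giving Demolan loszonrak.
*lusyonrak is the unique common source.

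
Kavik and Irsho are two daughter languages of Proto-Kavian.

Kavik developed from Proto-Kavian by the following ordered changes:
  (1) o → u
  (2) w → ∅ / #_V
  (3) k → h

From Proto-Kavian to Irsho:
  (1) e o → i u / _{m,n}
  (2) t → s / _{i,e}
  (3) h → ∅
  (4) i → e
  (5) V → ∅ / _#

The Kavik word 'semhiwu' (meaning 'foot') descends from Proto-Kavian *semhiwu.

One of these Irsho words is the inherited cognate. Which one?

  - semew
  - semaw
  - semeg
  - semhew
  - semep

semew

Irsho: *semhiwu > simhiwu > simiwu > semewu > semew  (by pre-nasal raising, h-loss, vowel merger, apocope)
Among the options, 'semew' alone shows every Irsho change applied in order.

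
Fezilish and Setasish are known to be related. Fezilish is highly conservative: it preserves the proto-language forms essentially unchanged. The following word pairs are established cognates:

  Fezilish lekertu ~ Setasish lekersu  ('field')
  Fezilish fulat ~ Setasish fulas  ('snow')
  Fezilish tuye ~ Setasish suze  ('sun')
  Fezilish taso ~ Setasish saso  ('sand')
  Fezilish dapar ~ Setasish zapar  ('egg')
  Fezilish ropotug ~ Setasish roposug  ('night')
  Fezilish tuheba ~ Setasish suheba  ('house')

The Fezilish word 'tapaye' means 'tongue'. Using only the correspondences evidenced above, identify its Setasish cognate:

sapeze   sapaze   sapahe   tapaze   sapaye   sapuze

sapaze

taso ~ saso — Fezilish t corresponds to Setasish s word-initially before a back vowel.
tuye ~ suze — Fezilish y corresponds to Setasish z between vowels (before a front vowel).
Applying these to Fezilish 'tapaye':
  tapaye → sapaye   (t→s word-initially before a back vowel)
  sapaye → sapaze   (y→z between vowels (before a front vowel))
So the Setasish cognate is 'sapaze'.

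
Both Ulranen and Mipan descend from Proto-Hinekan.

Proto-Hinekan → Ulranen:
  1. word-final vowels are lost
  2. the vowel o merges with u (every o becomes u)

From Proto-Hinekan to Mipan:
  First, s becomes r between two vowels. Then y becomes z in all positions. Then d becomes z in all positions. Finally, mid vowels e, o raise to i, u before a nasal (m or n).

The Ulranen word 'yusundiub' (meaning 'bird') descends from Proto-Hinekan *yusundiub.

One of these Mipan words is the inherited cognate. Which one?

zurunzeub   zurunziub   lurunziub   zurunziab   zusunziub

zurunziub

Mipan: start from *yusundiub.
  rule 1 (rhotacism): yusundiub → yurundiub
  rule 2 (unconditioned shift): yurundiub → zurundiub
  rule 3 (unconditioned shift): zurundiub → zurunziub
  rule 4: no change — zurunziub
  ⇒ Mipan zurunziub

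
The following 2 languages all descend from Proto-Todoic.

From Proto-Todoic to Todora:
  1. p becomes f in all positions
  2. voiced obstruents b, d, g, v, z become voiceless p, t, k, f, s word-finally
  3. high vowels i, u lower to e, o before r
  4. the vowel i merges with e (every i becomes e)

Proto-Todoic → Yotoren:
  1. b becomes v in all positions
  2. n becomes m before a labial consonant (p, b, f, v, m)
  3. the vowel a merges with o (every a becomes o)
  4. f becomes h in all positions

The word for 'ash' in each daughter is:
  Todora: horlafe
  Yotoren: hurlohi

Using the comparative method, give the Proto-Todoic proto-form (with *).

*hurlafi

Position 2: Todora has o, Yotoren has u. Yotoren preserves u here (none of its changes turn any other segment into u), so the proto-segment is *u.
Position 5: Todora has a, Yotoren has o. Todora preserves a here (none of its changes turn any other segment into a), so the proto-segment is *a.
This points to *hurlafi. Verify forward in each daughter:
Todora: *hurlafi > horlafi > horlafe  (by pre-rhotic lowering, vowel merger)
Yotoren: *hurlafi > hurlofi > hurlohi  (by vowel merger, unconditioned shift)
Only *hurlafi yields all of Todora horlafe, Yotoren hurlohi.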